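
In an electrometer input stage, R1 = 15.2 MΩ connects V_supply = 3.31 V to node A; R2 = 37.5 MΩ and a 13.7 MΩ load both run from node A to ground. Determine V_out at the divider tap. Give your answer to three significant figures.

V_out ≈ 1.32 V

R2 ‖ R_L = (37.5 × 13.7)/(37.5 + 13.7) = 10.03 MΩ.
Then V_out = V_supply · R2'/(R1 + R2') = 3.31 × 10.03/25.23 = 1.316 V.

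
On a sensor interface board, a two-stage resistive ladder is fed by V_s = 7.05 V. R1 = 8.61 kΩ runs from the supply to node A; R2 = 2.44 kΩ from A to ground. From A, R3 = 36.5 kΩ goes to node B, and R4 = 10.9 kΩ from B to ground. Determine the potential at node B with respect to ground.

V_B ≈ 0.344 V

Looking into the second stage from A: R3 + R4 = 47.40 kΩ appears in parallel with R2.
Effective lower resistance at A: R2 ‖ 47.40 = 2.321 kΩ.
First divider: V_A = V_s · 2.321/(8.61 + 2.321) = 1.497 V.
Stage 2 is unloaded, so V_B = V_A · R4/(R3+R4) = 1.497 × 10.9/47.40 = 0.3442 V.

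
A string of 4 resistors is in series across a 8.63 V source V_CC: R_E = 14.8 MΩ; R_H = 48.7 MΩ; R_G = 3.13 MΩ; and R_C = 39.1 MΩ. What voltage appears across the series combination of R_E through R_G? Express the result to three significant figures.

Total series resistance ΣR = 14.8 + 48.7 + 3.13 + 39.1 = 105.7 MΩ.
R_{R_E..R_G} = 14.8 + 48.7 + 3.13 = 66.63 MΩ.
V = V_CC · R/ΣR = 8.63 × 0.6302 = 5.439 V.

V ≈ 5.44 V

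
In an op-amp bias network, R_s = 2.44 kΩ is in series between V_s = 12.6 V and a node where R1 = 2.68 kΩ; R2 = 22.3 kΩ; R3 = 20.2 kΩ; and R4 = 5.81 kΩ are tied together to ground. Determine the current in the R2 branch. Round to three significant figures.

I ≈ 0.221 mA

Combine the parallel branches: R_p = (1/2.68 + 1/22.3 + 1/20.2 + 1/5.81)⁻¹ = 1.563 kΩ.
V_A by voltage divider: V_A = 12.6 × 1.563/(2.44 + 1.563) = 4.921 V.
I(R2) = V_A / R2 = 4.921/22.3 = 0.2207 mA.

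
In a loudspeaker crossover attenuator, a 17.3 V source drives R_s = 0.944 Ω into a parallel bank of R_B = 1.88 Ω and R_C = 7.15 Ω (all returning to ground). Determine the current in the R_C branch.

Parallel bank: R_p = 1/(1/1.88 + 1/7.15) = 1.489 Ω.
Node voltage V_A = V_CC · R_p/(R_s + R_p) = 17.3 × 0.6119 = 10.59 V.
Branch current I = V_A/R_C = 10.59/7.15 = 1.481 A.

I ≈ 1.48 A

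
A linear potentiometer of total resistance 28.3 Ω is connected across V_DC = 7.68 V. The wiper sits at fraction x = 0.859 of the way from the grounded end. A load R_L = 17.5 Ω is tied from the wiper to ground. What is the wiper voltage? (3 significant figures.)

V_out ≈ 5.52 V

The pot divides into 3.990 Ω above the wiper and 24.31 Ω below.
Lower segment in parallel with the load: 24.31 ‖ 17.5 = 10.18 Ω.
Then V_out = V_DC · 10.18/(3.990 + 10.18) = 5.517 V.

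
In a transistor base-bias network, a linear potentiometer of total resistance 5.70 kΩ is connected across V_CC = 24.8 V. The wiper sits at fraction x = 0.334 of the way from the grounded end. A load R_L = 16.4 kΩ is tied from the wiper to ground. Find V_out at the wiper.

V_out ≈ 7.69 V

Split the track: R_lower = x·R_p = 1.904 kΩ, R_upper = (1−x)·R_p = 3.796 kΩ.
(x·R_p) ‖ R_L = 1.706 kΩ.
V_out = 24.8 × 1.706/(3.796 + 1.706) = 7.689 V.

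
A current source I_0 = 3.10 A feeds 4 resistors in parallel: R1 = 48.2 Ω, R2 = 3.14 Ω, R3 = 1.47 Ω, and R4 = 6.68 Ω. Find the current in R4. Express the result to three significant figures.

ΣG = 1/48.2 + 1/3.14 + 1/1.47 + 1/6.68 = 1.169.
By the current-divider rule, I = I_0 · G_k/ΣG = 3.10 × 0.1280 = 0.3969 A.

I ≈ 0.397 A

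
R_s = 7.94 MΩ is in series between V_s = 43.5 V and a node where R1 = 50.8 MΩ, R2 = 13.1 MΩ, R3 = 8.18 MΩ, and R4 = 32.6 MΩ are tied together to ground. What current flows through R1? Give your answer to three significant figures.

Equivalent of the parallel group: R_p = 4.017 MΩ.
V_A by voltage divider: V_A = 43.5 × 4.017/(7.94 + 4.017) = 14.61 V.
I(R1) = V_A / R1 = 14.61/50.8 = 0.2877 µA.

I ≈ 0.288 µA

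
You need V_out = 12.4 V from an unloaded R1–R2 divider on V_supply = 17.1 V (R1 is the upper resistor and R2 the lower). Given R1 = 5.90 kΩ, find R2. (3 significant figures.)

V_out/V_supply = R2/(R1+R2) = 0.7251.
R2 = R1 · 0.7251/(1 − 0.7251) = 15.57 kΩ.

R2 ≈ 15.6 kΩ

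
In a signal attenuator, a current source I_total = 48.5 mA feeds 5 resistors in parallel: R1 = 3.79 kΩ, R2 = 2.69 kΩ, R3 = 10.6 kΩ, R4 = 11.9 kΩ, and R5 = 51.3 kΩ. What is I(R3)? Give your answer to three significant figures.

I ≈ 5.49 mA

Conductances: ΣG = 1/3.79 + 1/2.69 + 1/10.6 + 1/11.9 + 1/51.3 = 0.8335 (1/kΩ).
Current divider: I(R3) = I_total · G_k/ΣG = 48.5 × (0.09434/0.8335) = 48.5 × 0.1132 = 5.490 mA.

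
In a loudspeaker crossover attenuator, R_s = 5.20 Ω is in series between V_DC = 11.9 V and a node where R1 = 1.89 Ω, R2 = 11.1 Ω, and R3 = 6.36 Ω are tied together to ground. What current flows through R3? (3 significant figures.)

Combine the parallel branches: R_p = (1/1.89 + 1/11.1 + 1/6.36)⁻¹ = 1.288 Ω.
Node voltage V_A = V_DC · R_p/(R_s + R_p) = 11.9 × 0.1985 = 2.362 V.
Branch current I = V_A/R3 = 2.362/6.36 = 0.3714 A.

I ≈ 0.371 A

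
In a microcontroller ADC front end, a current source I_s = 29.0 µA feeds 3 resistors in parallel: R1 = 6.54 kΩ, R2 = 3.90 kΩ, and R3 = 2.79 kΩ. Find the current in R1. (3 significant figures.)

I ≈ 5.78 µA

Total conductance ΣG = 1/6.54 + 1/3.90 + 1/2.79 = 0.7677 (units of 1/kΩ).
R1 takes the fraction G_k/ΣG = 0.1529/0.7677 = 0.1992, so I = 29.0 × 0.1992 = 5.776 µA.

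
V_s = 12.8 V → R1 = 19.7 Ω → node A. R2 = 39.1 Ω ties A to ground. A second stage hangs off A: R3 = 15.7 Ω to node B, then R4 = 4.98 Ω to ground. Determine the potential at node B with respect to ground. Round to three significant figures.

V_B ≈ 1.25 V

Node A sees R2 in parallel with the series input of stage 2, R3 + R4 = 20.68 Ω.
R2 ‖ (R3+R4) = 13.53 Ω.
So V_A = 12.8 × 0.4071 = 5.211 V.
Stage 2 is unloaded, so V_B = V_A · R4/(R3+R4) = 5.211 × 4.98/20.68 = 1.255 V.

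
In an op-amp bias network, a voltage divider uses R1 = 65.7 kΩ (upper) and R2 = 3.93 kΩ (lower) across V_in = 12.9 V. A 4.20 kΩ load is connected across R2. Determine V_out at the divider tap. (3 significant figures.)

V_out ≈ 0.387 V

First combine the lower leg with the load: R2 ‖ R_L = 2.030 kΩ.
Then V_out = V_in · R2'/(R1 + R2') = 12.9 × 2.030/67.73 = 0.3867 V.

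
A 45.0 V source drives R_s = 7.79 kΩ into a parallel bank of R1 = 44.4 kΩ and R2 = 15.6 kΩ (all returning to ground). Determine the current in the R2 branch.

I ≈ 1.72 mA

Equivalent of the parallel group: R_p = 11.54 kΩ.
Node voltage V_A = V_DC · R_p/(R_s + R_p) = 45.0 × 0.5971 = 26.87 V.
I(R2) = V_A / R2 = 26.87/15.6 = 1.722 mA.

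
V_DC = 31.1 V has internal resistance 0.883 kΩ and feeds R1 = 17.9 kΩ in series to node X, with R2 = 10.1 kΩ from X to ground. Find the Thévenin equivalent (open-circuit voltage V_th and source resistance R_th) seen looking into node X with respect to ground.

R1' = 0.883 + 17.9 = 18.78 kΩ (source resistance + R1).
V_th is the unloaded tap voltage: V_DC · R2/(R1'+R2) = 31.1 × 0.3497 = 10.88 V.
Zeroing V_DC shorts the top of R1' to ground, so R_th = R1' ‖ R2 = 6.568 kΩ.

V_th ≈ 10.9 V, R_th ≈ 6.57 kΩ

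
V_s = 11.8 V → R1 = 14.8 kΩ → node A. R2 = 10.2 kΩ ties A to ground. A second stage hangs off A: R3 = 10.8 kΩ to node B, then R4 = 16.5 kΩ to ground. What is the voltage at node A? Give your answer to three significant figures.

The second stage (R3 + R4 = 27.30 kΩ) loads node A in parallel with R2.
Effective lower resistance at A: R2 ‖ 27.30 = 7.426 kΩ.
V_A = 11.8 × 7.426/(14.8 + 7.426) = 3.942 V.

V_A ≈ 3.94 V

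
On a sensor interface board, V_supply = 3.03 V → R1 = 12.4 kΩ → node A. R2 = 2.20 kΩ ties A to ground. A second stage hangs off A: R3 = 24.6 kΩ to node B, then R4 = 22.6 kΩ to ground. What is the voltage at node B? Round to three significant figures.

Looking into the second stage from A: R3 + R4 = 47.20 kΩ appears in parallel with R2.
Effective lower resistance at A: R2 ‖ 47.20 = 2.102 kΩ.
So V_A = 3.03 × 0.1449 = 0.4392 V.
Then the unloaded second divider: V_B = V_A × R4/(R3+R4) = 0.4392 × 0.4788 = 0.2103 V.

V_B ≈ 0.210 V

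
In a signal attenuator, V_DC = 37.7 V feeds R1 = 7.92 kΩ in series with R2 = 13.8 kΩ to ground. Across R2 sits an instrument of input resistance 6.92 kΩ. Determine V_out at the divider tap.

V_out ≈ 13.9 V

The load sits in parallel with R2, giving an effective lower resistance R2' = R2·R_L/(R2+R_L) = 4.609 kΩ.
Now apply the divider: V_out = 37.7 × 0.3679 = 13.87 V.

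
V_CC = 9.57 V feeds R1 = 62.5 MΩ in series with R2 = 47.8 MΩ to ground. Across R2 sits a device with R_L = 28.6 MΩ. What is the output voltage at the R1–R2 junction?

First combine the lower leg with the load: R2 ‖ R_L = 17.89 MΩ.
Now apply the divider: V_out = 9.57 × 0.2226 = 2.130 V.
(Unloaded it would be 4.15 V; the load pulls it down.)

V_out ≈ 2.13 V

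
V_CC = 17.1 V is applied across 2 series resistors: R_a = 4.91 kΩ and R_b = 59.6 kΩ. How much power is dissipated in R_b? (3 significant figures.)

ΣR = 64.51 kΩ → I = 17.1/64.51 = 0.2651 mA.
V(R_b) = I·R = 15.80 V; P = V·I = 15.80 × 0.2651 = 4.188 mW.

P ≈ 4.19 mW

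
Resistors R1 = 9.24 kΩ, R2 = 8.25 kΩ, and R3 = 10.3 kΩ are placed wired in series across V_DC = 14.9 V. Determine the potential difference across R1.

V ≈ 4.95 V

ΣR = 9.24 + 8.25 + 10.3 = 27.79 kΩ.
V = V_DC · R/ΣR = 14.9 × 0.3325 = 4.954 V.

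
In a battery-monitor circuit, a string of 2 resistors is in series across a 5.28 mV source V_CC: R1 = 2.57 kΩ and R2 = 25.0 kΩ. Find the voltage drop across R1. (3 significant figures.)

V ≈ 0.492 mV

Total series resistance ΣR = 2.57 + 25.0 = 27.57 kΩ.
Voltage divider: V = V_CC · (2.570 / 27.57) = 5.28 × 0.09322 = 0.4922 mV.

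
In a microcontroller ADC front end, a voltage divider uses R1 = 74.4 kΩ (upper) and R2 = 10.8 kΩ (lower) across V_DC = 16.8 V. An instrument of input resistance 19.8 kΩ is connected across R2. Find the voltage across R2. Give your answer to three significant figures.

V_out ≈ 1.44 V

R2 ‖ R_L = (10.8 × 19.8)/(10.8 + 19.8) = 6.988 kΩ.
Now apply the divider: V_out = 16.8 × 0.08586 = 1.442 V.
(Unloaded it would be 2.13 V; the load pulls it down.)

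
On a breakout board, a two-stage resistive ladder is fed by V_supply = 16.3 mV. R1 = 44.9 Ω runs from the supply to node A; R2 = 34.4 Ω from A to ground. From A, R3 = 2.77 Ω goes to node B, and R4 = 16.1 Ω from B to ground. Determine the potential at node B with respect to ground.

The second stage (R3 + R4 = 18.87 Ω) loads node A in parallel with R2.
R2 ‖ (R3+R4) = 12.19 Ω.
So V_A = 16.3 × 0.2135 = 3.479 mV.
V_B = V_A × 0.8532 = 2.969 mV.

V_B ≈ 2.97 mV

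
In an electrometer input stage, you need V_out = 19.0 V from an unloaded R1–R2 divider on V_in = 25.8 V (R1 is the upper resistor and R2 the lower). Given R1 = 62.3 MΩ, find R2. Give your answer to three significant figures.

V_out/V_in = R2/(R1+R2) = 0.7364.
So R2 = R1 · V_out/(V_in − V_out) = 62.3 × 19.0/(25.8 − 19.0) = 62.3 × 2.794 = 174.1 MΩ.

R2 ≈ 174 MΩ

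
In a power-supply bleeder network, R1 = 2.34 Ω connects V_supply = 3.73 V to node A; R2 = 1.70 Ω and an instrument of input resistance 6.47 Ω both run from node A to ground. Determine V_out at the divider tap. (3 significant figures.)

V_out ≈ 1.36 V

The load sits in parallel with R2, giving an effective lower resistance R2' = R2·R_L/(R2+R_L) = 1.346 Ω.
Voltage divider with the loaded lower leg: V_out = 3.73 × 1.346/(2.34 + 1.346) = 3.73 × 0.3652 = 1.362 V.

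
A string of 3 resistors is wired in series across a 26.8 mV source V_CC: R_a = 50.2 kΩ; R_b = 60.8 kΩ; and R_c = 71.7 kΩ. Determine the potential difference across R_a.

ΣR = 50.2 + 60.8 + 71.7 = 182.7 kΩ.
By the voltage-divider rule, V = 26.8 × 50.20/182.7 = 7.364 mV.

V ≈ 7.36 mV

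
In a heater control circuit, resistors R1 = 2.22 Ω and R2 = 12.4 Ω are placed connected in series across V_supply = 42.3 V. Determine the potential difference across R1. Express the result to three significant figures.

Series total: ΣR = 2.22 + 12.4 = 14.62 Ω.
V = V_supply · R/ΣR = 42.3 × 0.1518 = 6.423 V.

V ≈ 6.42 V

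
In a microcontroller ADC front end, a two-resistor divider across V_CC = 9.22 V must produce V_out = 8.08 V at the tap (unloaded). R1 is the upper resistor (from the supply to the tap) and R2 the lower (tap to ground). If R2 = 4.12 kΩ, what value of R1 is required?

V_out/V_CC = R2/(R1+R2) = 0.8764.
Rearranging, R1 = R2·(1−k)/k = 4.12 × 0.1411 = 0.5813 kΩ.

R1 ≈ 0.581 kΩ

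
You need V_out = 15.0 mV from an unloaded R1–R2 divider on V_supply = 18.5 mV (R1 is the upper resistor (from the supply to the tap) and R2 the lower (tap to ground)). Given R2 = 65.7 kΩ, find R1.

The divider ratio is R2/(R1+R2) = 15.0/18.5 = 0.8108.
R1 = R2·(1/k − 1) = 65.7 × 0.2333 = 15.33 kΩ.

R1 ≈ 15.3 kΩ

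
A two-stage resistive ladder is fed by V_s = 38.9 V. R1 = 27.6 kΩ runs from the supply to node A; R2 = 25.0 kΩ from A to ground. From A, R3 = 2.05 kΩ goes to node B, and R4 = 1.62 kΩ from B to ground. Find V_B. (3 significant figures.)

V_B ≈ 1.78 V

Node A sees R2 in parallel with the series input of stage 2, R3 + R4 = 3.670 kΩ.
Effective lower resistance at A: R2 ‖ 3.670 = 3.200 kΩ.
V_A = 38.9 × 3.200/(27.6 + 3.200) = 4.042 V.
Then the unloaded second divider: V_B = V_A × R4/(R3+R4) = 4.042 × 0.4414 = 1.784 V.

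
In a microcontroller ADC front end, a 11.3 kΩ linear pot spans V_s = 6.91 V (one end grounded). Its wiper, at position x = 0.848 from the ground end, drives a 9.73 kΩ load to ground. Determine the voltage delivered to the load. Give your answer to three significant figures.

Split the track: R_lower = x·R_p = 9.582 kΩ, R_upper = (1−x)·R_p = 1.718 kΩ.
Lower segment in parallel with the load: 9.582 ‖ 9.73 = 4.828 kΩ.
Then V_out = V_s · 4.828/(1.718 + 4.828) = 5.097 V.

V_out ≈ 5.10 V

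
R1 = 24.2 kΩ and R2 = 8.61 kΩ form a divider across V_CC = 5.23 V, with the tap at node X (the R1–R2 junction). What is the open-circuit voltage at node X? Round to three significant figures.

V_th ≈ 1.37 V

With X open, the divider is unloaded: V_th = 5.23 × 8.61/32.81 = 1.372 V.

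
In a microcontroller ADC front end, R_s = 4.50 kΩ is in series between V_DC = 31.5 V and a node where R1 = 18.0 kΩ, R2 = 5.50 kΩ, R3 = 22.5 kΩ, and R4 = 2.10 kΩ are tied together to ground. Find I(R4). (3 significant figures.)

I ≈ 3.40 mA

Combine the parallel branches: R_p = (1/18.0 + 1/5.50 + 1/22.5 + 1/2.10)⁻¹ = 1.319 kΩ.
Node voltage V_A = V_DC · R_p/(R_s + R_p) = 31.5 × 0.2267 = 7.141 V.
Branch current I = V_A/R4 = 7.141/2.10 = 3.401 mA.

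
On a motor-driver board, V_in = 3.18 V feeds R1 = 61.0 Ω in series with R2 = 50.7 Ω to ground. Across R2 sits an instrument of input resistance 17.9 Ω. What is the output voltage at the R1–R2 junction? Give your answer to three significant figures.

V_out ≈ 0.567 V

R2 ‖ R_L = (50.7 × 17.9)/(50.7 + 17.9) = 13.23 Ω.
Now apply the divider: V_out = 3.18 × 0.1782 = 0.5667 V.
(Unloaded it would be 1.44 V; the load pulls it down.)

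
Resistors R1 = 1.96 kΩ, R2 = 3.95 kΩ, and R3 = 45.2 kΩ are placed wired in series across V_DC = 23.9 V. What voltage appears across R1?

Series total: ΣR = 1.96 + 3.95 + 45.2 = 51.11 kΩ.
By the voltage-divider rule, V = 23.9 × 1.960/51.11 = 0.9165 V.

V ≈ 0.917 V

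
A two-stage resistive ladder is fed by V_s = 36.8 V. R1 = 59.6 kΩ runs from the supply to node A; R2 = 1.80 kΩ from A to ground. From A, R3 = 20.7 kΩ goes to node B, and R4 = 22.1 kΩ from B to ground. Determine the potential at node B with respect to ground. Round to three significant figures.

V_B ≈ 0.535 V

Node A sees R2 in parallel with the series input of stage 2, R3 + R4 = 42.80 kΩ.
Effective lower resistance at A: R2 ‖ 42.80 = 1.727 kΩ.
V_A = 36.8 × 1.727/(59.6 + 1.727) = 1.037 V.
Stage 2 is unloaded, so V_B = V_A · R4/(R3+R4) = 1.037 × 22.1/42.80 = 0.5352 V.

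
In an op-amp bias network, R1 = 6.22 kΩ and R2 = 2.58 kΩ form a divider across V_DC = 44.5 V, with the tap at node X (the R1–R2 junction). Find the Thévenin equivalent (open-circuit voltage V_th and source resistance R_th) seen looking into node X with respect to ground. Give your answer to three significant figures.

V_th ≈ 13.0 V, R_th ≈ 1.82 kΩ

With X open, the divider is unloaded: V_th = 44.5 × 2.58/8.800 = 13.05 V.
Zeroing V_DC shorts the top of R1 to ground, so R_th = R1 ‖ R2 = 1.824 kΩ.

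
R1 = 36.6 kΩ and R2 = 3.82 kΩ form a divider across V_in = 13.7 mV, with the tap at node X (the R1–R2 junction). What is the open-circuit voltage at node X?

V_th is the unloaded tap voltage: V_in · R2/(R1+R2) = 13.7 × 0.09451 = 1.295 mV.

V_th ≈ 1.29 mV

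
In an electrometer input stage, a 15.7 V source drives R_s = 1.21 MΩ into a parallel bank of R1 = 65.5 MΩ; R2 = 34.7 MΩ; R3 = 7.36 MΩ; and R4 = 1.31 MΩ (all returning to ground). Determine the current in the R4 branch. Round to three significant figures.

Combine the parallel branches: R_p = (1/65.5 + 1/34.7 + 1/7.36 + 1/1.31)⁻¹ = 1.060 MΩ.
V_A by voltage divider: V_A = 15.7 × 1.060/(1.21 + 1.060) = 7.332 V.
Branch current I = V_A/R4 = 7.332/1.31 = 5.597 µA.

I ≈ 5.60 µA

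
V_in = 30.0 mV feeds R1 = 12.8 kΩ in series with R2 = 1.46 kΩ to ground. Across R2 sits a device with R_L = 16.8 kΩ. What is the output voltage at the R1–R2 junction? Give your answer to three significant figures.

The load sits in parallel with R2, giving an effective lower resistance R2' = R2·R_L/(R2+R_L) = 1.343 kΩ.
Now apply the divider: V_out = 30.0 × 0.09498 = 2.849 mV.
(Unloaded it would be 3.07 mV; the load pulls it down.)

V_out ≈ 2.85 mV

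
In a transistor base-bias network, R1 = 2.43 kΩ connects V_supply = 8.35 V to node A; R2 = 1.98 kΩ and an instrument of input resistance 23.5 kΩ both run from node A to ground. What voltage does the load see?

The load sits in parallel with R2, giving an effective lower resistance R2' = R2·R_L/(R2+R_L) = 1.826 kΩ.
Voltage divider with the loaded lower leg: V_out = 8.35 × 1.826/(2.43 + 1.826) = 8.35 × 0.4291 = 3.583 V.

V_out ≈ 3.58 V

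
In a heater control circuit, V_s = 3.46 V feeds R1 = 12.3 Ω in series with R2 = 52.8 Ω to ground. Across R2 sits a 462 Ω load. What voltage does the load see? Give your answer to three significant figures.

The load sits in parallel with R2, giving an effective lower resistance R2' = R2·R_L/(R2+R_L) = 47.38 Ω.
Voltage divider with the loaded lower leg: V_out = 3.46 × 47.38/(12.3 + 47.38) = 3.46 × 0.7939 = 2.747 V.

V_out ≈ 2.75 V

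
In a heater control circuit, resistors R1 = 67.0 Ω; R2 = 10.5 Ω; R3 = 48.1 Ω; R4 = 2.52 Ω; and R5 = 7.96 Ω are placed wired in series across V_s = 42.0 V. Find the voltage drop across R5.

V ≈ 2.46 V

Series total: ΣR = 67.0 + 10.5 + 48.1 + 2.52 + 7.96 = 136.1 Ω.
By the voltage-divider rule, V = 42.0 × 7.960/136.1 = 2.457 V.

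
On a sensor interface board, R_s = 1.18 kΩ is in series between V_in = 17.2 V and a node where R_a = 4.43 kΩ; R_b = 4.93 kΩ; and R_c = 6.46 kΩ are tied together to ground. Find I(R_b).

I ≈ 2.07 mA

Parallel bank: R_p = 1/(1/4.43 + 1/4.93 + 1/6.46) = 1.714 kΩ.
Node voltage V_A = V_in · R_p/(R_s + R_p) = 17.2 × 0.5923 = 10.19 V.
Branch current I = V_A/R_b = 10.19/4.93 = 2.066 mA.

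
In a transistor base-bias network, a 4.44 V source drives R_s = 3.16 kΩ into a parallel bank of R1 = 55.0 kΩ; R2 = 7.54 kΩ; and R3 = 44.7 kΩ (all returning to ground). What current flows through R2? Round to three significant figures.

I ≈ 0.381 mA

Equivalent of the parallel group: R_p = 5.774 kΩ.
V_A by voltage divider: V_A = 4.44 × 5.774/(3.16 + 5.774) = 2.870 V.
Branch current I = V_A/R2 = 2.870/7.54 = 0.3806 mA.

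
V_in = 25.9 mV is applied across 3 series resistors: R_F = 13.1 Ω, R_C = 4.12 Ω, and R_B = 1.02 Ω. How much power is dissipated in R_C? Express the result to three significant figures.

The common current is I = 25.9/18.24 = 1.420 mA.
V(R_C) = I·R = 5.850 mV; P = V·I = 5.850 × 1.420 = 8.307 µW.

P ≈ 8.31 µW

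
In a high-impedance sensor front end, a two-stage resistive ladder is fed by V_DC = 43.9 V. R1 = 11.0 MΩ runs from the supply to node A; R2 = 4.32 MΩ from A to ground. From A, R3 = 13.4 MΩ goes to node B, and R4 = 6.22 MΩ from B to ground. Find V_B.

V_B ≈ 3.39 V

Looking into the second stage from A: R3 + R4 = 19.62 MΩ appears in parallel with R2.
Effective lower resistance at A: R2 ‖ 19.62 = 3.540 MΩ.
So V_A = 43.9 × 0.2435 = 10.69 V.
V_B = V_A × 0.3170 = 3.389 V.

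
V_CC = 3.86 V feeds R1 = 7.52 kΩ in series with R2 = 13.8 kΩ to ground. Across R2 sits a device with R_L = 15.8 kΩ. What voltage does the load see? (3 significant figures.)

V_out ≈ 1.91 V

R2 ‖ R_L = (13.8 × 15.8)/(13.8 + 15.8) = 7.366 kΩ.
Then V_out = V_CC · R2'/(R1 + R2') = 3.86 × 7.366/14.89 = 1.910 V.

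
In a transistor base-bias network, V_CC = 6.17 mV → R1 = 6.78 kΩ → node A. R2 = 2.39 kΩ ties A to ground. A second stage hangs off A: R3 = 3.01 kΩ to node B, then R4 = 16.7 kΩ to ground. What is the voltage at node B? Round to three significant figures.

The second stage (R3 + R4 = 19.71 kΩ) loads node A in parallel with R2.
Effective lower resistance at A: R2 ‖ 19.71 = 2.132 kΩ.
First divider: V_A = V_CC · 2.132/(6.78 + 2.132) = 1.476 mV.
Then the unloaded second divider: V_B = V_A × R4/(R3+R4) = 1.476 × 0.8473 = 1.250 mV.

V_B ≈ 1.25 mV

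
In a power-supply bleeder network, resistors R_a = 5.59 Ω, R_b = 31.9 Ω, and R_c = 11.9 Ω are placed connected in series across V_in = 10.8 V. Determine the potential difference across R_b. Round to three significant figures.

V ≈ 6.98 V

Total series resistance ΣR = 5.59 + 31.9 + 11.9 = 49.39 Ω.
Voltage divider: V = V_in · (31.90 / 49.39) = 10.8 × 0.6459 = 6.976 V.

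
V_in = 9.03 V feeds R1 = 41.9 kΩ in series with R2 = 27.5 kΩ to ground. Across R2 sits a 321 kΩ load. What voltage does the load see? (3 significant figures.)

First combine the lower leg with the load: R2 ‖ R_L = 25.33 kΩ.
Then V_out = V_in · R2'/(R1 + R2') = 9.03 × 25.33/67.23 = 3.402 V.

V_out ≈ 3.40 V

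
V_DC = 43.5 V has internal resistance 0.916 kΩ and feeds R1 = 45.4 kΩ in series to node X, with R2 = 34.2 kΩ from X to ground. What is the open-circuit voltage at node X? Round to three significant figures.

R1' = 0.916 + 45.4 = 46.32 kΩ (source resistance + R1).
With X open, the divider is unloaded: V_th = 43.5 × 34.2/80.52 = 18.48 V.

V_th ≈ 18.5 V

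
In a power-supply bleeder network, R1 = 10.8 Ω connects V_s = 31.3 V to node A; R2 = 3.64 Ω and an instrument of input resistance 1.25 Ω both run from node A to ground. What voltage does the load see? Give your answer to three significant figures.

First combine the lower leg with the load: R2 ‖ R_L = 0.9305 Ω.
Voltage divider with the loaded lower leg: V_out = 31.3 × 0.9305/(10.8 + 0.9305) = 31.3 × 0.07932 = 2.483 V.

V_out ≈ 2.48 V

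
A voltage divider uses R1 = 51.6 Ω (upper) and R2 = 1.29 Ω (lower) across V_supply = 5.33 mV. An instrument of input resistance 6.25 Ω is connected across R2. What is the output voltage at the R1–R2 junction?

V_out ≈ 0.108 mV

R2 ‖ R_L = (1.29 × 6.25)/(1.29 + 6.25) = 1.069 Ω.
Voltage divider with the loaded lower leg: V_out = 5.33 × 1.069/(51.6 + 1.069) = 5.33 × 0.02030 = 0.1082 mV.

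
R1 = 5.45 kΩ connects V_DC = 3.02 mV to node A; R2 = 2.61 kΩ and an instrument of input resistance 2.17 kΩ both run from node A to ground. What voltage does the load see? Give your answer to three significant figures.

V_out ≈ 0.539 mV

R2 ‖ R_L = (2.61 × 2.17)/(2.61 + 2.17) = 1.185 kΩ.
Voltage divider with the loaded lower leg: V_out = 3.02 × 1.185/(5.45 + 1.185) = 3.02 × 0.1786 = 0.5393 mV.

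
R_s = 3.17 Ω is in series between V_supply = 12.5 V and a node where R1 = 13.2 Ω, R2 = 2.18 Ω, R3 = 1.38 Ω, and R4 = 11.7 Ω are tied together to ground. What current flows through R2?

I ≈ 1.09 A

Parallel bank: R_p = 1/(1/13.2 + 1/2.18 + 1/1.38 + 1/11.7) = 0.7437 Ω.
V_A by voltage divider: V_A = 12.5 × 0.7437/(3.17 + 0.7437) = 2.375 V.
Branch current I = V_A/R2 = 2.375/2.18 = 1.090 A.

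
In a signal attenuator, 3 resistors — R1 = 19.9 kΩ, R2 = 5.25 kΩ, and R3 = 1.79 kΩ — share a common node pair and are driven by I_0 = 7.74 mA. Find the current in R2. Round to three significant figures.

I ≈ 1.84 mA

Conductances: ΣG = 1/19.9 + 1/5.25 + 1/1.79 = 0.7994 (1/kΩ).
R2 takes the fraction G_k/ΣG = 0.1905/0.7994 = 0.2383, so I = 7.74 × 0.2383 = 1.844 mA.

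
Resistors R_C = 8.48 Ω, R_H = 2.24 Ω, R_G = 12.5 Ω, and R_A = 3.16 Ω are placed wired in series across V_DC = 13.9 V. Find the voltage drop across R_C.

ΣR = 8.48 + 2.24 + 12.5 + 3.16 = 26.38 Ω.
V = V_DC · R/ΣR = 13.9 × 0.3215 = 4.468 V.

V ≈ 4.47 V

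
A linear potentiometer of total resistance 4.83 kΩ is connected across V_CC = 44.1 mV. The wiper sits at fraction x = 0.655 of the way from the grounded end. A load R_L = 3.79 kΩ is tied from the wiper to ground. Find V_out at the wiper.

V_out ≈ 22.4 mV

The pot divides into 1.666 kΩ above the wiper and 3.164 kΩ below.
(x·R_p) ‖ R_L = 1.724 kΩ.
Loaded-divider output: V_out = 44.1 × 0.5085 = 22.43 mV.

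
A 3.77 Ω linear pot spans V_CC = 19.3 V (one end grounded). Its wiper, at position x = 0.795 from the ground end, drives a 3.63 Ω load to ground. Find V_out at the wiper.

Lower segment x·R_p = 2.997 Ω; upper segment (1−x)·R_p = 0.7728 Ω.
Lower segment in parallel with the load: 2.997 ‖ 3.63 = 1.642 Ω.
Loaded-divider output: V_out = 19.3 × 0.6799 = 13.12 V.

V_out ≈ 13.1 V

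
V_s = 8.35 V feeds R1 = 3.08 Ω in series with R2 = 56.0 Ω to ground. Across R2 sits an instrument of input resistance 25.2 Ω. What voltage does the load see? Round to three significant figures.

V_out ≈ 7.09 V

R2 ‖ R_L = (56.0 × 25.2)/(56.0 + 25.2) = 17.38 Ω.
Voltage divider with the loaded lower leg: V_out = 8.35 × 17.38/(3.08 + 17.38) = 8.35 × 0.8495 = 7.093 V.
(Unloaded it would be 7.91 V; the load pulls it down.)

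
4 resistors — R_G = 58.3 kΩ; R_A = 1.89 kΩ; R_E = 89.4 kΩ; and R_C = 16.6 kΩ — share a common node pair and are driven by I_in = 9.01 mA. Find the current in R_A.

I ≈ 7.72 mA

Conductances: ΣG = 1/58.3 + 1/1.89 + 1/89.4 + 1/16.6 = 0.6177 (1/kΩ).
Current divider: I(R_A) = I_in · G_k/ΣG = 9.01 × (0.5291/0.6177) = 9.01 × 0.8566 = 7.718 mA.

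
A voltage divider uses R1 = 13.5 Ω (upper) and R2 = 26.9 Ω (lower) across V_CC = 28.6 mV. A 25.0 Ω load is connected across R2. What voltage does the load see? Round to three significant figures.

R2 ‖ R_L = (26.9 × 25.0)/(26.9 + 25.0) = 12.96 Ω.
Then V_out = V_CC · R2'/(R1 + R2') = 28.6 × 12.96/26.46 = 14.01 mV.

V_out ≈ 14.0 mV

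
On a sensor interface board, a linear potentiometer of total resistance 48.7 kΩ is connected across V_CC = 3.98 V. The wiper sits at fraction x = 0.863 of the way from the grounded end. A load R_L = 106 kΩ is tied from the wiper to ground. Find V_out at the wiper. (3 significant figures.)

The pot divides into 6.672 kΩ above the wiper and 42.03 kΩ below.
(x·R_p) ‖ R_L = 30.10 kΩ.
Then V_out = V_CC · 30.10/(6.672 + 30.10) = 3.258 V.

V_out ≈ 3.26 V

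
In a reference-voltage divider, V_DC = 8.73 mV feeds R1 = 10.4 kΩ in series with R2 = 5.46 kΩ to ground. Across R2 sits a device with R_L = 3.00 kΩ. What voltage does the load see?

The load sits in parallel with R2, giving an effective lower resistance R2' = R2·R_L/(R2+R_L) = 1.936 kΩ.
Then V_out = V_DC · R2'/(R1 + R2') = 8.73 × 1.936/12.34 = 1.370 mV.

V_out ≈ 1.37 mV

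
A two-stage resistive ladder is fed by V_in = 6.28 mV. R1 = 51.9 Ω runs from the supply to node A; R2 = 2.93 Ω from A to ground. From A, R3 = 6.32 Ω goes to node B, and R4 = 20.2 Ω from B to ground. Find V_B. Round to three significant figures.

The second stage (R3 + R4 = 26.52 Ω) loads node A in parallel with R2.
Effective lower resistance at A: R2 ‖ 26.52 = 2.638 Ω.
First divider: V_A = V_in · 2.638/(51.9 + 2.638) = 0.3038 mV.
Then the unloaded second divider: V_B = V_A × R4/(R3+R4) = 0.3038 × 0.7617 = 0.2314 mV.

V_B ≈ 0.231 mV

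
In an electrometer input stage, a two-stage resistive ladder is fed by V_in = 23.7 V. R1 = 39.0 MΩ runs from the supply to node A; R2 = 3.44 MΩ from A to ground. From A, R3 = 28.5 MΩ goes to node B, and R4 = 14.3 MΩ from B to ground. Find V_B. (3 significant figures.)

V_B ≈ 0.598 V

The second stage (R3 + R4 = 42.80 MΩ) loads node A in parallel with R2.
R2 ‖ (R3+R4) = 3.184 MΩ.
So V_A = 23.7 × 0.07548 = 1.789 V.
V_B = V_A × 0.3341 = 0.5977 V.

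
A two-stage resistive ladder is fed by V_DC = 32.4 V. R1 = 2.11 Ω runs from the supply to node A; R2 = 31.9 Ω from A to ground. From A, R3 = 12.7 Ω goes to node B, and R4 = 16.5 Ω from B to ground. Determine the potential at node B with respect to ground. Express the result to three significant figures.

V_B ≈ 16.1 V

Looking into the second stage from A: R3 + R4 = 29.20 Ω appears in parallel with R2.
R2 ‖ (R3+R4) = 15.25 Ω.
V_A = 32.4 × 15.25/(2.11 + 15.25) = 28.46 V.
Then the unloaded second divider: V_B = V_A × R4/(R3+R4) = 28.46 × 0.5651 = 16.08 V.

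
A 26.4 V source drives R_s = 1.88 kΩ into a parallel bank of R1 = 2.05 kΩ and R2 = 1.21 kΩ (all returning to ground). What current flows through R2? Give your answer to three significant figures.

Equivalent of the parallel group: R_p = 0.7609 kΩ.
Node voltage V_A = V_supply · R_p/(R_s + R_p) = 26.4 × 0.2881 = 7.606 V.
Branch current I = V_A/R2 = 7.606/1.21 = 6.286 mA.

I ≈ 6.29 mA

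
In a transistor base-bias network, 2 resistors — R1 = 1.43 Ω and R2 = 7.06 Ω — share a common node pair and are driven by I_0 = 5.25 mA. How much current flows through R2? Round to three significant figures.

I ≈ 0.884 mA

Two-branch current divider: I_k = I_0 · R_other/(R_1 + R_2).
I(R2) = 5.25 × 1.43/(1.43 + 7.06) = 5.25 × 0.1684 = 0.8843 mA.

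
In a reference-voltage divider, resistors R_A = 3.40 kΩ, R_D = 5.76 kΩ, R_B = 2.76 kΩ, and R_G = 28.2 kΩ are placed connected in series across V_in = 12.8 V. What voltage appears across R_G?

V ≈ 9.00 V

Series total: ΣR = 3.40 + 5.76 + 2.76 + 28.2 = 40.12 kΩ.
V = V_in · R/ΣR = 12.8 × 0.7029 = 8.997 V.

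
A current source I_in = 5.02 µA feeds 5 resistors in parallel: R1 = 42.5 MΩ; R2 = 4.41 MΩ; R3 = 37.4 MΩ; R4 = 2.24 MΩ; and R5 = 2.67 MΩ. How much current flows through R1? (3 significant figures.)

I ≈ 0.108 µA

ΣG = 1/42.5 + 1/4.41 + 1/37.4 + 1/2.24 + 1/2.67 = 1.098.
By the current-divider rule, I = I_in · G_k/ΣG = 5.02 × 0.02143 = 0.1076 µA.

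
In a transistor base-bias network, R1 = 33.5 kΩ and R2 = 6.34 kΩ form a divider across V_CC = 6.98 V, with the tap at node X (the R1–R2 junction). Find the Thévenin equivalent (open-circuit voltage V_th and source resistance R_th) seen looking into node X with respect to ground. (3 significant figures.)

Open-circuit (no load on X): V_th = V_CC · R2/(R1 + R2) = 6.98 × 6.34/(33.50 + 6.34) = 1.111 V.
Zeroing V_CC shorts the top of R1 to ground, so R_th = R1 ‖ R2 = 5.331 kΩ.

V_th ≈ 1.11 V, R_th ≈ 5.33 kΩ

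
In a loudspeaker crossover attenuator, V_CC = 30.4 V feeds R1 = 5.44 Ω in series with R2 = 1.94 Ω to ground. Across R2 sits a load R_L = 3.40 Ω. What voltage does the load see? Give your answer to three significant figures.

First combine the lower leg with the load: R2 ‖ R_L = 1.235 Ω.
Voltage divider with the loaded lower leg: V_out = 30.4 × 1.235/(5.44 + 1.235) = 30.4 × 0.1850 = 5.625 V.

V_out ≈ 5.63 V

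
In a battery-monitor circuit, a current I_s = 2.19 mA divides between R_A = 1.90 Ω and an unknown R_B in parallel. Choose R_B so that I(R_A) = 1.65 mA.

In a two-way split, I_A/I_s = R_B/(R_A + R_B).
1.65/2.19 = R_B/(R_A + R_B) → R_B = R_A · (0.7534)/(1 − 0.7534) = 1.90 × 3.056 = 5.806 Ω.

R_B ≈ 5.81 Ω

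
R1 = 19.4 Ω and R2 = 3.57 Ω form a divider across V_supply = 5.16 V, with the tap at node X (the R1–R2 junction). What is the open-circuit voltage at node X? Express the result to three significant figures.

V_th is the unloaded tap voltage: V_supply · R2/(R1+R2) = 5.16 × 0.1554 = 0.8020 V.

V_th ≈ 0.802 V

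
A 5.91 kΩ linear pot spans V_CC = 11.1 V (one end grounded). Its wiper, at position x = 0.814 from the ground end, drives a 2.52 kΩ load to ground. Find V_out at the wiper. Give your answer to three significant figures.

The pot divides into 1.099 kΩ above the wiper and 4.811 kΩ below.
(x·R_p) ‖ R_L = 1.654 kΩ.
V_out = 11.1 × 1.654/(1.099 + 1.654) = 6.668 V.
(Unloaded: V_out = x·V_CC = 9.04 V.)

V_out ≈ 6.67 V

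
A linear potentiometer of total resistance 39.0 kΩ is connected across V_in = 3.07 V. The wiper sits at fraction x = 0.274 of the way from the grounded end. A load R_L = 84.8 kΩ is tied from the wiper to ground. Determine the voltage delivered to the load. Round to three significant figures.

Lower segment x·R_p = 10.69 kΩ; upper segment (1−x)·R_p = 28.31 kΩ.
(x·R_p) ‖ R_L = 9.490 kΩ.
Then V_out = V_in · 9.490/(28.31 + 9.490) = 0.7707 V.

V_out ≈ 0.771 V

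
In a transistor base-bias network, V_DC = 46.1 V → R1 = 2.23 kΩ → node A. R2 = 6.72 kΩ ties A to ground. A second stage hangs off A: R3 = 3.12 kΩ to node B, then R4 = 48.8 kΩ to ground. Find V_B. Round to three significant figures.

V_B ≈ 31.5 V

Looking into the second stage from A: R3 + R4 = 51.92 kΩ appears in parallel with R2.
R2 ‖ (R3+R4) = 5.950 kΩ.
First divider: V_A = V_DC · 5.950/(2.23 + 5.950) = 33.53 V.
Then the unloaded second divider: V_B = V_A × R4/(R3+R4) = 33.53 × 0.9399 = 31.52 V.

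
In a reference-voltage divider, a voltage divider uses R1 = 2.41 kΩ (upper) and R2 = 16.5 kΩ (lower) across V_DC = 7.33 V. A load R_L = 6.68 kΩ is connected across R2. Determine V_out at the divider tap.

V_out ≈ 4.86 V

First combine the lower leg with the load: R2 ‖ R_L = 4.755 kΩ.
Voltage divider with the loaded lower leg: V_out = 7.33 × 4.755/(2.41 + 4.755) = 7.33 × 0.6636 = 4.864 V.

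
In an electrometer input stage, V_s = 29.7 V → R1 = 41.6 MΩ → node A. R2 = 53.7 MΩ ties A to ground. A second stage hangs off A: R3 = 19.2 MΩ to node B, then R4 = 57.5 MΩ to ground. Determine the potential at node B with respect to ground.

Node A sees R2 in parallel with the series input of stage 2, R3 + R4 = 76.70 MΩ.
Effective lower resistance at A: R2 ‖ 76.70 = 31.59 MΩ.
So V_A = 29.7 × 0.4316 = 12.82 V.
Stage 2 is unloaded, so V_B = V_A · R4/(R3+R4) = 12.82 × 57.5/76.70 = 9.609 V.

V_B ≈ 9.61 V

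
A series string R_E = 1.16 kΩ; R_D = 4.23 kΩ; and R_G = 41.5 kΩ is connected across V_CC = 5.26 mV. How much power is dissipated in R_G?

P ≈ 0.522 nW

Series current I = V_CC/ΣR = 5.26/46.89 = 0.1122 µA.
P(R_G) = I²·R_G = (0.1122)² × 41.5 = 0.5222 nW.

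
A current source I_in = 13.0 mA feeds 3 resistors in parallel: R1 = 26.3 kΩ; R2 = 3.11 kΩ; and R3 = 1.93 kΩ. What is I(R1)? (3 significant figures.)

I ≈ 0.563 mA

ΣG = 1/26.3 + 1/3.11 + 1/1.93 = 0.8777.
R1 takes the fraction G_k/ΣG = 0.03802/0.8777 = 0.04332, so I = 13.0 × 0.04332 = 0.5632 mA.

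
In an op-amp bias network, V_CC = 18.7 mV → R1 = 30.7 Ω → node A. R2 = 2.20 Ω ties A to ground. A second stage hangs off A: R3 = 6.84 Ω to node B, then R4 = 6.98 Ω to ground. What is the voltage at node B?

V_B ≈ 0.550 mV

The second stage (R3 + R4 = 13.82 Ω) loads node A in parallel with R2.
R2 ‖ (R3+R4) = 1.898 Ω.
So V_A = 18.7 × 0.05822 = 1.089 mV.
Then the unloaded second divider: V_B = V_A × R4/(R3+R4) = 1.089 × 0.5051 = 0.5499 mV.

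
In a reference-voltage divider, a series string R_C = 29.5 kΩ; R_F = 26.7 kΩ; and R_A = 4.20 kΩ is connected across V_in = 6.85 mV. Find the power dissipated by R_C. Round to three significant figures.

The common current is I = 6.85/60.40 = 0.1134 µA.
P(R_C) = I²·R_C = (0.1134)² × 29.5 = 0.3794 nW.

P ≈ 0.379 nW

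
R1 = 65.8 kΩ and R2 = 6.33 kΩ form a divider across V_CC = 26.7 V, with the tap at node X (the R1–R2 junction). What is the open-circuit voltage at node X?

V_th is the unloaded tap voltage: V_CC · R2/(R1+R2) = 26.7 × 0.08776 = 2.343 V.

V_th ≈ 2.34 V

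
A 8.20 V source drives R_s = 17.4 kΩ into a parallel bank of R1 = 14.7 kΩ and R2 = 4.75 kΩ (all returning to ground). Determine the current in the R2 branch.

I ≈ 0.295 mA

Equivalent of the parallel group: R_p = 3.590 kΩ.
V_A = 8.20 × 3.590/20.99 = 1.402 V.
Branch current I = V_A/R2 = 1.402/4.75 = 0.2953 mA.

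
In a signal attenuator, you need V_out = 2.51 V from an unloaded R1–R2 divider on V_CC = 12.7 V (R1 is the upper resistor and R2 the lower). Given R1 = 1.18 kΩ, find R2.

The divider ratio is R2/(R1+R2) = 2.51/12.7 = 0.1976.
So R2 = R1 · V_out/(V_CC − V_out) = 1.18 × 2.51/(12.7 − 2.51) = 1.18 × 0.2463 = 0.2907 kΩ.

R2 ≈ 0.291 kΩ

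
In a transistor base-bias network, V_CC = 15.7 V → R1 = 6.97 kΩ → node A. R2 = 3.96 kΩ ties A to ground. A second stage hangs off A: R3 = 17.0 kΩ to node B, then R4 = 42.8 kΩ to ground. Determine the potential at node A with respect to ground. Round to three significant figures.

Node A sees R2 in parallel with the series input of stage 2, R3 + R4 = 59.80 kΩ.
R2 ‖ (R3+R4) = 3.714 kΩ.
So V_A = 15.7 × 0.3476 = 5.458 V.

V_A ≈ 5.46 V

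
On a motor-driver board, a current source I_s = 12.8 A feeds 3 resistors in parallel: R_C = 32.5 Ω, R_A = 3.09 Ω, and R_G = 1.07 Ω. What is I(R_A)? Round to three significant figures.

I ≈ 3.21 A

Conductances: ΣG = 1/32.5 + 1/3.09 + 1/1.07 = 1.289 (1/Ω).
R_A takes the fraction G_k/ΣG = 0.3236/1.289 = 0.2511, so I = 12.8 × 0.2511 = 3.214 A.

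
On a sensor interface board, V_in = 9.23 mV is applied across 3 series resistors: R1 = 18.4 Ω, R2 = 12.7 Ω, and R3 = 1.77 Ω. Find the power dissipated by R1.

P ≈ 1.45 µW

ΣR = 32.87 Ω → I = 9.23/32.87 = 0.2808 mA.
P(R1) = I²·R1 = (0.2808)² × 18.4 = 1.451 µW.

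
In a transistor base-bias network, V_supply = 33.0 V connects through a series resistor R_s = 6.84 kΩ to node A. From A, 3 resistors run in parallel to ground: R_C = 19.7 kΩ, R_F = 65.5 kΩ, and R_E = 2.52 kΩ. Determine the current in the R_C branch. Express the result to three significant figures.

I ≈ 0.402 mA

Parallel bank: R_p = 1/(1/19.7 + 1/65.5 + 1/2.52) = 2.161 kΩ.
V_A by voltage divider: V_A = 33.0 × 2.161/(6.84 + 2.161) = 7.921 V.
Branch current I = V_A/R_C = 7.921/19.7 = 0.4021 mA.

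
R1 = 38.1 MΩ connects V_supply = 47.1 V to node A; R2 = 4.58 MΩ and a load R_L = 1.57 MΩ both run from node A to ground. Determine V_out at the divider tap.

V_out ≈ 1.40 V

R2 ‖ R_L = (4.58 × 1.57)/(4.58 + 1.57) = 1.169 MΩ.
Now apply the divider: V_out = 47.1 × 0.02977 = 1.402 V.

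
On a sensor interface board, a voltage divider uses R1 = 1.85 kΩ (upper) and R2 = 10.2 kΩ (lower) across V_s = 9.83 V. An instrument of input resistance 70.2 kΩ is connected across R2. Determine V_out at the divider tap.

V_out ≈ 8.14 V

First combine the lower leg with the load: R2 ‖ R_L = 8.906 kΩ.
Now apply the divider: V_out = 9.83 × 0.8280 = 8.139 V.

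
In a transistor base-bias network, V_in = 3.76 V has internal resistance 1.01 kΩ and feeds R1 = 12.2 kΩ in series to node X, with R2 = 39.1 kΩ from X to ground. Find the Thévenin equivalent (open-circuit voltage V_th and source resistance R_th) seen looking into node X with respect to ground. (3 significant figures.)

R1' = 1.01 + 12.2 = 13.21 kΩ (source resistance + R1).
V_th is the unloaded tap voltage: V_in · R2/(R1'+R2) = 3.76 × 0.7475 = 2.810 V.
With V_in suppressed (replaced by a short), R_th = R1' ‖ R2 = (13.21 × 39.1)/(13.21 + 39.1) = 9.874 kΩ.

V_th ≈ 2.81 V, R_th ≈ 9.87 kΩ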